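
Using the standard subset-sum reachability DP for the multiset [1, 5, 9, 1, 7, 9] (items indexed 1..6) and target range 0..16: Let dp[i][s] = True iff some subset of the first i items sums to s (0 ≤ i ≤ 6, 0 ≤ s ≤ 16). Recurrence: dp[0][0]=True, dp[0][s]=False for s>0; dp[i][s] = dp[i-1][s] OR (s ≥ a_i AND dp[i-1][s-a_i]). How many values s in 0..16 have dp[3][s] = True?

8

i\s   0   1   2   3   4   5   6   7   8   9  10  11  12  13  14  15  16
  0   T   F   F   F   F   F   F   F   F   F   F   F   F   F   F   F   F
  1   T   T   F   F   F   F   F   F   F   F   F   F   F   F   F   F   F
  2   T   T   F   F   F   T   T   F   F   F   F   F   F   F   F   F   F
  3   T   T   F   F   F   T   T   F   F   T   T   F   F   F   T   T   F
  4   T   T   T   F   F   T   T   T   F   T   T   T   F   F   T   T   T
  5   T   T   T   F   F   T   T   T   T   T   T   T   T   T   T   T   T
  6   T   T   T   F   F   T   T   T   T   T   T   T   T   T   T   T   T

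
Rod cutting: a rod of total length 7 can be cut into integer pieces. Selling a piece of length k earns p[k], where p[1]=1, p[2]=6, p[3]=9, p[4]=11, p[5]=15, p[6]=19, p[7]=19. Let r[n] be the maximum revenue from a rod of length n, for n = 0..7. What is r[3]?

   n    0    1    2    3    4    5    6    7
r[n]    0    1    6    9   12   15   19   21

9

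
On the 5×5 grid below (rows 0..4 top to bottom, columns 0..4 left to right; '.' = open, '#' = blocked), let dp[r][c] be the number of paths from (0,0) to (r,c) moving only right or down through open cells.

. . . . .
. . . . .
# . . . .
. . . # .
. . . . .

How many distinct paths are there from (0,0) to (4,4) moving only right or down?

r\c   0   1   2   3   4
  0   1   1   1   1   1
  1   1   2   3   4   5
  2   0   2   5   9  14
  3   0   2   7   0  14
  4   0   2   9   9  23

23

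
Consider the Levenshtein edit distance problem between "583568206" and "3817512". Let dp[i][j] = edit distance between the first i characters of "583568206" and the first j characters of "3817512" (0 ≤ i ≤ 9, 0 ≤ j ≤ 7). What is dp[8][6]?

   ''  3  8  1  7  5  1  2
''  0  1  2  3  4  5  6  7
 5  1  1  2  3  4  4  5  6
 8  2  2  1  2  3  4  5  6
 3  3  2  2  2  3  4  5  6
 5  4  3  3  3  3  3  4  5
 6  5  4  4  4  4  4  4  5
 8  6  5  4  5  5  5  5  5
 2  7  6  5  5  6  6  6  5
 0  8  7  6  6  6  7  7  6
 6  9  8  7  7  7  7  8  7

7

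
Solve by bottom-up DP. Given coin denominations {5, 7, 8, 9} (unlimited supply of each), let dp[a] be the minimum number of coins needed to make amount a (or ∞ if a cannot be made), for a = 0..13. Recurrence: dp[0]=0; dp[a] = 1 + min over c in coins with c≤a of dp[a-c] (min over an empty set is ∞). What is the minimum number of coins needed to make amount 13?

2

 a  0  1  2  3  4  5  6  7  8  9 10 11 12 13
dp  0  -  -  -  -  1  -  1  1  1  2  -  2  2
(- denotes ∞ / unreachable)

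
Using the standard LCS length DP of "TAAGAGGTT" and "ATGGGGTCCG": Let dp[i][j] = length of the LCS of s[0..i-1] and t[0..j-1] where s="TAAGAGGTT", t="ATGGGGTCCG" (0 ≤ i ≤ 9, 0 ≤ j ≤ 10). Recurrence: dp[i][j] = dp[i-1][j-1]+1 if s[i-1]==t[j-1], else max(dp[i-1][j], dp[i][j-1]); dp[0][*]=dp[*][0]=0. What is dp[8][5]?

   ''  A  T  G  G  G  G  T  C  C  G
''  0  0  0  0  0  0  0  0  0  0  0
 T  0  0  1  1  1  1  1  1  1  1  1
 A  0  1  1  1  1  1  1  1  1  1  1
 A  0  1  1  1  1  1  1  1  1  1  1
 G  0  1  1  2  2  2  2  2  2  2  2
 A  0  1  1  2  2  2  2  2  2  2  2
 G  0  1  1  2  3  3  3  3  3  3  3
 G  0  1  1  2  3  4  4  4  4  4  4
 T  0  1  2  2  3  4  4  5  5  5  5
 T  0  1  2  2  3  4  4  5  5  5  5

4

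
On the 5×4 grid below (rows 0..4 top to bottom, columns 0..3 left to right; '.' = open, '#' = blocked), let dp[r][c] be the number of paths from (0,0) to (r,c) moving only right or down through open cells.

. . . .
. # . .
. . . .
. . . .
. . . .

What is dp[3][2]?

r\c   0   1   2   3
  0   1   1   1   1
  1   1   0   1   2
  2   1   1   2   4
  3   1   2   4   8
  4   1   3   7  15

4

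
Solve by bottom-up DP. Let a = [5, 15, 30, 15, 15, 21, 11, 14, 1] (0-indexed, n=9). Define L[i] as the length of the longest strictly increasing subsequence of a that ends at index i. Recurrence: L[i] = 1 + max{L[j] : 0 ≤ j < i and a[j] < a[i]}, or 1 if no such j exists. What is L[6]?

   i    0    1    2    3    4    5    6    7    8
a[i]    5   15   30   15   15   21   11   14    1
L[i]    1    2    3    2    2    3    2    3    1

2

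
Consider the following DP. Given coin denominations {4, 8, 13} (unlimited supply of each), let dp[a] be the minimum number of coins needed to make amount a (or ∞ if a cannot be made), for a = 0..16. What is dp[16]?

2

 a  0  1  2  3  4  5  6  7  8  9 10 11 12 13 14 15 16
dp  0  -  -  -  1  -  -  -  1  -  -  -  2  1  -  -  2
(- denotes ∞ / unreachable)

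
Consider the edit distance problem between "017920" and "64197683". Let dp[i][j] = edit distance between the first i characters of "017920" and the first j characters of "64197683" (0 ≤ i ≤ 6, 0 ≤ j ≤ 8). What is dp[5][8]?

6

   ''  6  4  1  9  7  6  8  3
''  0  1  2  3  4  5  6  7  8
 0  1  1  2  3  4  5  6  7  8
 1  2  2  2  2  3  4  5  6  7
 7  3  3  3  3  3  3  4  5  6
 9  4  4  4  4  3  4  4  5  6
 2  5  5  5  5  4  4  5  5  6
 0  6  6  6  6  5  5  5  6  6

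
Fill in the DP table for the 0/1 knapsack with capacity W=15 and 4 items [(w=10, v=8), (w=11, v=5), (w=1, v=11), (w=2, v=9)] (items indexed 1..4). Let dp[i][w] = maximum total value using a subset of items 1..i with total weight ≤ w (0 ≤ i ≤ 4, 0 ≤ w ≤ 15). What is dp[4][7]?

20

i\w   0   1   2   3   4   5   6   7   8   9  10  11  12  13  14  15
  0   0   0   0   0   0   0   0   0   0   0   0   0   0   0   0   0
  1   0   0   0   0   0   0   0   0   0   0   8   8   8   8   8   8
  2   0   0   0   0   0   0   0   0   0   0   8   8   8   8   8   8
  3   0  11  11  11  11  11  11  11  11  11  11  19  19  19  19  19
  4   0  11  11  20  20  20  20  20  20  20  20  20  20  28  28  28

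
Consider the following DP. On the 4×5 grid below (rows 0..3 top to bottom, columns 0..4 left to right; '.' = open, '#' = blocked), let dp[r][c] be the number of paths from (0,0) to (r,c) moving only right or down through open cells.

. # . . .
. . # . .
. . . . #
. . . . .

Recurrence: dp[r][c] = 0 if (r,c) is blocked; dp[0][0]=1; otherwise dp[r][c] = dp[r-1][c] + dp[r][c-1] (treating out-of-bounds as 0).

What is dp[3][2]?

5

r\c   0   1   2   3   4
  0   1   0   0   0   0
  1   1   1   0   0   0
  2   1   2   2   2   0
  3   1   3   5   7   7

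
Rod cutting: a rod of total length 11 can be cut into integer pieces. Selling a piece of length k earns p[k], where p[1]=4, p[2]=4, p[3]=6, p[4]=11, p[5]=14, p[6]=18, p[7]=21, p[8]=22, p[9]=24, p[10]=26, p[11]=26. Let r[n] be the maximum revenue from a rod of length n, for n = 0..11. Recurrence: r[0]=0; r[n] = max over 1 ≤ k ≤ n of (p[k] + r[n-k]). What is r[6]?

   n    0    1    2    3    4    5    6    7    8    9   10   11
r[n]    0    4    8   12   16   20   24   28   32   36   40   44

24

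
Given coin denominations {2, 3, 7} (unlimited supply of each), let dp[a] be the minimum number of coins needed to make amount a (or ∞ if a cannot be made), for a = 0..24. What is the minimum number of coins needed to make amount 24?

4

 a  0  1  2  3  4  5  6  7  8  9 10 11 12 13 14 15 16 17 18 19 20 21 22 23 24
dp  0  -  1  1  2  2  2  1  3  2  2  3  3  3  2  4  3  3  4  4  4  3  5  4  4
(- denotes ∞ / unreachable)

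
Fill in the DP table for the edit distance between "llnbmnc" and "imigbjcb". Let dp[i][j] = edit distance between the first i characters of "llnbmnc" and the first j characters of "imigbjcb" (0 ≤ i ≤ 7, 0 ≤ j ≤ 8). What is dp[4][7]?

6

   ''  i  m  i  g  b  j  c  b
''  0  1  2  3  4  5  6  7  8
 l  1  1  2  3  4  5  6  7  8
 l  2  2  2  3  4  5  6  7  8
 n  3  3  3  3  4  5  6  7  8
 b  4  4  4  4  4  4  5  6  7
 m  5  5  4  5  5  5  5  6  7
 n  6  6  5  5  6  6  6  6  7
 c  7  7  6  6  6  7  7  6  7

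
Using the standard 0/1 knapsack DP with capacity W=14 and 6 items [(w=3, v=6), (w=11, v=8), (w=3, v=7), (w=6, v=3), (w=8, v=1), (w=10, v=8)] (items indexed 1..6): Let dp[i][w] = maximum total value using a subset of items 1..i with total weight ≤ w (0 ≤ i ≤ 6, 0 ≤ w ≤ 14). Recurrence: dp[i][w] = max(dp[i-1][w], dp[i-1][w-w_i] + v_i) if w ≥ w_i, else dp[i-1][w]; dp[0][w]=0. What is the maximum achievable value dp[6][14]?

16

i\w   0   1   2   3   4   5   6   7   8   9  10  11  12  13  14
  0   0   0   0   0   0   0   0   0   0   0   0   0   0   0   0
  1   0   0   0   6   6   6   6   6   6   6   6   6   6   6   6
  2   0   0   0   6   6   6   6   6   6   6   6   8   8   8  14
  3   0   0   0   7   7   7  13  13  13  13  13  13  13  13  15
  4   0   0   0   7   7   7  13  13  13  13  13  13  16  16  16
  5   0   0   0   7   7   7  13  13  13  13  13  13  16  16  16
  6   0   0   0   7   7   7  13  13  13  13  13  13  16  16  16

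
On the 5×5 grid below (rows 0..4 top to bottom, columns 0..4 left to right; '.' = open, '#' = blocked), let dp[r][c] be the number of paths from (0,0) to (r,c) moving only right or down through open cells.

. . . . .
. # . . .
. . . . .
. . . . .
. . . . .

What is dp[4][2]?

r\c   0   1   2   3   4
  0   1   1   1   1   1
  1   1   0   1   2   3
  2   1   1   2   4   7
  3   1   2   4   8  15
  4   1   3   7  15  30

7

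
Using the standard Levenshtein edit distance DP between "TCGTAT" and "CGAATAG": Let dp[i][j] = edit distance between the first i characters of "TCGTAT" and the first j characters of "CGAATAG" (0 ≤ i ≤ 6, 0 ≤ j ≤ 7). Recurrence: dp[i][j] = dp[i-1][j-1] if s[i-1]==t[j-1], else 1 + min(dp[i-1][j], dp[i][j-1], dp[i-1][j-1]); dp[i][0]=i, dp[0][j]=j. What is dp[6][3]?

   ''  C  G  A  A  T  A  G
''  0  1  2  3  4  5  6  7
 T  1  1  2  3  4  4  5  6
 C  2  1  2  3  4  5  5  6
 G  3  2  1  2  3  4  5  5
 T  4  3  2  2  3  3  4  5
 A  5  4  3  2  2  3  3  4
 T  6  5  4  3  3  2  3  4

3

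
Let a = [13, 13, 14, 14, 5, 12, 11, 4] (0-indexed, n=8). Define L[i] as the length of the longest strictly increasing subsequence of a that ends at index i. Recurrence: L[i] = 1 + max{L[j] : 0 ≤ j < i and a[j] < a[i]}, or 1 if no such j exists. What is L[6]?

   i    0    1    2    3    4    5    6    7
a[i]   13   13   14   14    5   12   11    4
L[i]    1    1    2    2    1    2    2    1

2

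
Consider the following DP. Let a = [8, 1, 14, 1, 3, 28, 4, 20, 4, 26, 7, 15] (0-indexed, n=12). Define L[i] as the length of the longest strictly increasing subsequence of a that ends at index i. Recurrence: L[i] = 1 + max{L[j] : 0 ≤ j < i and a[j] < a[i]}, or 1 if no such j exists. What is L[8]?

   i    0    1    2    3    4    5    6    7    8    9   10   11
a[i]    8    1   14    1    3   28    4   20    4   26    7   15
L[i]    1    1    2    1    2    3    3    4    3    5    4    5

3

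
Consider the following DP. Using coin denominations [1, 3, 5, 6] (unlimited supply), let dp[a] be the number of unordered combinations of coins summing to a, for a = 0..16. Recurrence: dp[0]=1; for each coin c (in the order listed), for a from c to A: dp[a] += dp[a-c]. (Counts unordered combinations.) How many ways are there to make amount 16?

after  coin     0     1     2     3     4     5     6     7     8     9    10    11    12    13    14    15    16
          1     1     1     1     1     1     1     1     1     1     1     1     1     1     1     1     1     1
          3     1     1     1     2     2     2     3     3     3     4     4     4     5     5     5     6     6
          5     1     1     1     2     2     3     4     4     5     6     7     8     9    10    11    13    14
          6     1     1     1     2     2     3     5     5     6     8     9    11    14    15    17    21    23

23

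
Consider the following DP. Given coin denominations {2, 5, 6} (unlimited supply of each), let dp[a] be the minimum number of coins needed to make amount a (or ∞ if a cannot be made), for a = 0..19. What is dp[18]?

3

 a  0  1  2  3  4  5  6  7  8  9 10 11 12 13 14 15 16 17 18 19
dp  0  -  1  -  2  1  1  2  2  3  2  2  2  3  3  3  3  3  3  4
(- denotes ∞ / unreachable)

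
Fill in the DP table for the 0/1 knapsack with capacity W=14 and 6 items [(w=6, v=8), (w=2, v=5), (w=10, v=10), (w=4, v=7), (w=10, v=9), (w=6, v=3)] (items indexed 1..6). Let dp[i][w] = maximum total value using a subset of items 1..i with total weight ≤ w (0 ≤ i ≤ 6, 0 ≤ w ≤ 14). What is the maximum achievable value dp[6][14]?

20

i\w   0   1   2   3   4   5   6   7   8   9  10  11  12  13  14
  0   0   0   0   0   0   0   0   0   0   0   0   0   0   0   0
  1   0   0   0   0   0   0   8   8   8   8   8   8   8   8   8
  2   0   0   5   5   5   5   8   8  13  13  13  13  13  13  13
  3   0   0   5   5   5   5   8   8  13  13  13  13  15  15  15
  4   0   0   5   5   7   7  12  12  13  13  15  15  20  20  20
  5   0   0   5   5   7   7  12  12  13  13  15  15  20  20  20
  6   0   0   5   5   7   7  12  12  13  13  15  15  20  20  20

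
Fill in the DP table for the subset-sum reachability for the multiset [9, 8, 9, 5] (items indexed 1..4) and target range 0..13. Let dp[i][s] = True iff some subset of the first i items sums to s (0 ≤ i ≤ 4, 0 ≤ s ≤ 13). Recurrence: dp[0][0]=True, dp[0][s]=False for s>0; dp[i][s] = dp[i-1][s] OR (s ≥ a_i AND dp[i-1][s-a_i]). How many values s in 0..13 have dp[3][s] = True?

i\s   0   1   2   3   4   5   6   7   8   9  10  11  12  13
  0   T   F   F   F   F   F   F   F   F   F   F   F   F   F
  1   T   F   F   F   F   F   F   F   F   T   F   F   F   F
  2   T   F   F   F   F   F   F   F   T   T   F   F   F   F
  3   T   F   F   F   F   F   F   F   T   T   F   F   F   F
  4   T   F   F   F   F   T   F   F   T   T   F   F   F   T

3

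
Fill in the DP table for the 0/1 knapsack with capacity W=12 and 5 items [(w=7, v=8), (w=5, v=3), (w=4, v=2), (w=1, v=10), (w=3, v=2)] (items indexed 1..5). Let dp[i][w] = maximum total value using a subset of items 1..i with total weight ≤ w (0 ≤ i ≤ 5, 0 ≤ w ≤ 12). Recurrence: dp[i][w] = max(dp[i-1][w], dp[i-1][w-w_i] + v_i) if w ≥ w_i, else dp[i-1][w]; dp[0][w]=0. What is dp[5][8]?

i\w   0   1   2   3   4   5   6   7   8   9  10  11  12
  0   0   0   0   0   0   0   0   0   0   0   0   0   0
  1   0   0   0   0   0   0   0   8   8   8   8   8   8
  2   0   0   0   0   0   3   3   8   8   8   8   8  11
  3   0   0   0   0   2   3   3   8   8   8   8  10  11
  4   0  10  10  10  10  12  13  13  18  18  18  18  20
  5   0  10  10  10  12  12  13  13  18  18  18  20  20

18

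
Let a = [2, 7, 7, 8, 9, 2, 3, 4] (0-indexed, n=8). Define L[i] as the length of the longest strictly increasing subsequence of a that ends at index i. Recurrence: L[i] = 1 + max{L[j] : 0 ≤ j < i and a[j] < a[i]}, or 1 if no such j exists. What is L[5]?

1

   i    0    1    2    3    4    5    6    7
a[i]    2    7    7    8    9    2    3    4
L[i]    1    2    2    3    4    1    2    3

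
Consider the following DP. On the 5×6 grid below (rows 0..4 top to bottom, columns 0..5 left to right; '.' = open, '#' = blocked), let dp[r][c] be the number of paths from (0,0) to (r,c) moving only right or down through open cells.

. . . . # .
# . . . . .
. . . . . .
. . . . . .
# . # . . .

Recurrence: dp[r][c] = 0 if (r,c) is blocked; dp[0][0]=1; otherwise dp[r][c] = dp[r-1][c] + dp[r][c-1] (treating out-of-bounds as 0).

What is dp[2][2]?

r\c   0   1   2   3   4   5
  0   1   1   1   1   0   0
  1   0   1   2   3   3   3
  2   0   1   3   6   9  12
  3   0   1   4  10  19  31
  4   0   1   0  10  29  60

3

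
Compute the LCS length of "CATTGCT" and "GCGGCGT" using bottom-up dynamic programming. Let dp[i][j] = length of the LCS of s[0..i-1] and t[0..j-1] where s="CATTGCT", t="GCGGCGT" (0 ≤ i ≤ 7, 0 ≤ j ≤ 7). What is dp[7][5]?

   ''  G  C  G  G  C  G  T
''  0  0  0  0  0  0  0  0
 C  0  0  1  1  1  1  1  1
 A  0  0  1  1  1  1  1  1
 T  0  0  1  1  1  1  1  2
 T  0  0  1  1  1  1  1  2
 G  0  1  1  2  2  2  2  2
 C  0  1  2  2  2  3  3  3
 T  0  1  2  2  2  3  3  4

3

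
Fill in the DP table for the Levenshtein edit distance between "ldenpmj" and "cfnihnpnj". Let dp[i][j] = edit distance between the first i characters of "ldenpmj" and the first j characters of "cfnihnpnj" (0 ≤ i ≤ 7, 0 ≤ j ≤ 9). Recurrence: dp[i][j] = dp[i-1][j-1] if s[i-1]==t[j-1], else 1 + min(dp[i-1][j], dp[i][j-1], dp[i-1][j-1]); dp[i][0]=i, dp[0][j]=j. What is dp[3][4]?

4

   ''  c  f  n  i  h  n  p  n  j
''  0  1  2  3  4  5  6  7  8  9
 l  1  1  2  3  4  5  6  7  8  9
 d  2  2  2  3  4  5  6  7  8  9
 e  3  3  3  3  4  5  6  7  8  9
 n  4  4  4  3  4  5  5  6  7  8
 p  5  5  5  4  4  5  6  5  6  7
 m  6  6  6  5  5  5  6  6  6  7
 j  7  7  7  6  6  6  6  7  7  6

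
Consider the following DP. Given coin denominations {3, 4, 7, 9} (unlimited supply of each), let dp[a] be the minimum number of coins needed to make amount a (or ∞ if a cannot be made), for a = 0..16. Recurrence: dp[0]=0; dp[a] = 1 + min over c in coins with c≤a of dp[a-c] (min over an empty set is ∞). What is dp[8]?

2

 a  0  1  2  3  4  5  6  7  8  9 10 11 12 13 14 15 16
dp  0  -  -  1  1  -  2  1  2  1  2  2  2  2  2  3  2
(- denotes ∞ / unreachable)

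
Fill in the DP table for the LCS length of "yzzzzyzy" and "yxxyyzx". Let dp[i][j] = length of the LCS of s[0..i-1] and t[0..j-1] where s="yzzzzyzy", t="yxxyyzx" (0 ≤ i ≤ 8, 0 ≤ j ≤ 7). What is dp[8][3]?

   ''  y  x  x  y  y  z  x
''  0  0  0  0  0  0  0  0
 y  0  1  1  1  1  1  1  1
 z  0  1  1  1  1  1  2  2
 z  0  1  1  1  1  1  2  2
 z  0  1  1  1  1  1  2  2
 z  0  1  1  1  1  1  2  2
 y  0  1  1  1  2  2  2  2
 z  0  1  1  1  2  2  3  3
 y  0  1  1  1  2  3  3  3

1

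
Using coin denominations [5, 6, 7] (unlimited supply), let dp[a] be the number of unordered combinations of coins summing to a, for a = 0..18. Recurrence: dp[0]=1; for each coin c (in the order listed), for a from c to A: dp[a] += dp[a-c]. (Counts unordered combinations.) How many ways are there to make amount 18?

after  coin     0     1     2     3     4     5     6     7     8     9    10    11    12    13    14    15    16    17    18
          5     1     0     0     0     0     1     0     0     0     0     1     0     0     0     0     1     0     0     0
          6     1     0     0     0     0     1     1     0     0     0     1     1     1     0     0     1     1     1     1
          7     1     0     0     0     0     1     1     1     0     0     1     1     2     1     1     1     1     2     2

2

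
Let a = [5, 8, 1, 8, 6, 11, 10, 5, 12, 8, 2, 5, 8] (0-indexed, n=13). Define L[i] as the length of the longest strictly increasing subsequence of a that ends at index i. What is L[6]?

   i    0    1    2    3    4    5    6    7    8    9   10   11   12
a[i]    5    8    1    8    6   11   10    5   12    8    2    5    8
L[i]    1    2    1    2    2    3    3    2    4    3    2    3    4

3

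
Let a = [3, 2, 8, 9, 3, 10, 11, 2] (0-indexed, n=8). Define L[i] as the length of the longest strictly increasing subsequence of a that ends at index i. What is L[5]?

   i    0    1    2    3    4    5    6    7
a[i]    3    2    8    9    3   10   11    2
L[i]    1    1    2    3    2    4    5    1

4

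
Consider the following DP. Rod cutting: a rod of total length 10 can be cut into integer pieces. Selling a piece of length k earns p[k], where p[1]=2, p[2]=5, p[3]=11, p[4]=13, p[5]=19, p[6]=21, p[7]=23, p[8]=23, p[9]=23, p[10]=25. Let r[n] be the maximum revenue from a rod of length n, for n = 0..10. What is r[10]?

38

   n    0    1    2    3    4    5    6    7    8    9   10
r[n]    0    2    5   11   13   19   22   24   30   33   38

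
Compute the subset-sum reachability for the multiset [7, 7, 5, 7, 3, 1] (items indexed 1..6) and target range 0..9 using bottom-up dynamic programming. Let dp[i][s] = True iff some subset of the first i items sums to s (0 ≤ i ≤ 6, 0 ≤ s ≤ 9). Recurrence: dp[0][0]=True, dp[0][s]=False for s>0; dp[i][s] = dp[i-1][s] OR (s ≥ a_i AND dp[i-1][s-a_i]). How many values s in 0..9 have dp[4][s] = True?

i\s   0   1   2   3   4   5   6   7   8   9
  0   T   F   F   F   F   F   F   F   F   F
  1   T   F   F   F   F   F   F   T   F   F
  2   T   F   F   F   F   F   F   T   F   F
  3   T   F   F   F   F   T   F   T   F   F
  4   T   F   F   F   F   T   F   T   F   F
  5   T   F   F   T   F   T   F   T   T   F
  6   T   T   F   T   T   T   T   T   T   T

3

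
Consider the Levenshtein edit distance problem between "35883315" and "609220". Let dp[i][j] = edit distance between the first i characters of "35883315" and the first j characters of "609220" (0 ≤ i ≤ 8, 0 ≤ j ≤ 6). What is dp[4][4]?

   ''  6  0  9  2  2  0
''  0  1  2  3  4  5  6
 3  1  1  2  3  4  5  6
 5  2  2  2  3  4  5  6
 8  3  3  3  3  4  5  6
 8  4  4  4  4  4  5  6
 3  5  5  5  5  5  5  6
 3  6  6  6  6  6  6  6
 1  7  7  7  7  7  7  7
 5  8  8  8  8  8  8  8

4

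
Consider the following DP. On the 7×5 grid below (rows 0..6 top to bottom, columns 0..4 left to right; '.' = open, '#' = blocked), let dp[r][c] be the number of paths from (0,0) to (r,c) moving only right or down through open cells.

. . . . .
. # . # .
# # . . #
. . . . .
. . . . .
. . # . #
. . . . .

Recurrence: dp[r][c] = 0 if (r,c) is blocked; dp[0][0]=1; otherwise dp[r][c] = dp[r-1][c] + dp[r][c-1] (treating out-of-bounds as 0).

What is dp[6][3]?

3

r\c   0   1   2   3   4
  0   1   1   1   1   1
  1   1   0   1   0   1
  2   0   0   1   1   0
  3   0   0   1   2   2
  4   0   0   1   3   5
  5   0   0   0   3   0
  6   0   0   0   3   3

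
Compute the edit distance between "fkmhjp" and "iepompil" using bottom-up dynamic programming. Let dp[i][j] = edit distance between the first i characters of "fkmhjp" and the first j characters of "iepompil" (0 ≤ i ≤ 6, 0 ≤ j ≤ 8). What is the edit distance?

   ''  i  e  p  o  m  p  i  l
''  0  1  2  3  4  5  6  7  8
 f  1  1  2  3  4  5  6  7  8
 k  2  2  2  3  4  5  6  7  8
 m  3  3  3  3  4  4  5  6  7
 h  4  4  4  4  4  5  5  6  7
 j  5  5  5  5  5  5  6  6  7
 p  6  6  6  5  6  6  5  6  7

7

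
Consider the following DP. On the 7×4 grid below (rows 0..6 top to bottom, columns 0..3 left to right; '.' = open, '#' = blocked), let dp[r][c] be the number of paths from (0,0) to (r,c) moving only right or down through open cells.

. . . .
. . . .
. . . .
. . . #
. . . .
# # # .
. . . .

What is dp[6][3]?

15

r\c   0   1   2   3
  0   1   1   1   1
  1   1   2   3   4
  2   1   3   6  10
  3   1   4  10   0
  4   1   5  15  15
  5   0   0   0  15
  6   0   0   0  15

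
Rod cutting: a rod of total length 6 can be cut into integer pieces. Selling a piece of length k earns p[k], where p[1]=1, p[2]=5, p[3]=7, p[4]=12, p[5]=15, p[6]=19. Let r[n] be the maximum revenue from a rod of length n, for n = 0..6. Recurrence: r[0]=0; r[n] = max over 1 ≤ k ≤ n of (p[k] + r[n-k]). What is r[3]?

7

   n    0    1    2    3    4    5    6
r[n]    0    1    5    7   12   15   19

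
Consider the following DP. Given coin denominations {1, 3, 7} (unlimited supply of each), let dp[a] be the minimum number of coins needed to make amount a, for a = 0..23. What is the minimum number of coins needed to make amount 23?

 a  0  1  2  3  4  5  6  7  8  9 10 11 12 13 14 15 16 17 18 19 20 21 22 23
dp  0  1  2  1  2  3  2  1  2  3  2  3  4  3  2  3  4  3  4  5  4  3  4  5

5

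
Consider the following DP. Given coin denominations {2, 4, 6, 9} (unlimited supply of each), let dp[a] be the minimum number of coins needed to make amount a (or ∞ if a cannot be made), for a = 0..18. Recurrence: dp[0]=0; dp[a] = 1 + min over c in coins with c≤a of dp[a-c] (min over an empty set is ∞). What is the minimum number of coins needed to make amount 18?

2

 a  0  1  2  3  4  5  6  7  8  9 10 11 12 13 14 15 16 17 18
dp  0  -  1  -  1  -  1  -  2  1  2  2  2  2  3  2  3  3  2
(- denotes ∞ / unreachable)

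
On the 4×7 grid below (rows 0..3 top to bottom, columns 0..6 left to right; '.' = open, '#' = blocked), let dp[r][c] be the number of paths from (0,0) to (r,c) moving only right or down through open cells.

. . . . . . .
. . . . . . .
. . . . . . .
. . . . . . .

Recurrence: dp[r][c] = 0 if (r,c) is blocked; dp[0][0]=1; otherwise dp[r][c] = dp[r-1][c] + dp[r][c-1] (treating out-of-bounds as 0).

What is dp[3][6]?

r\c   0   1   2   3   4   5   6
  0   1   1   1   1   1   1   1
  1   1   2   3   4   5   6   7
  2   1   3   6  10  15  21  28
  3   1   4  10  20  35  56  84

84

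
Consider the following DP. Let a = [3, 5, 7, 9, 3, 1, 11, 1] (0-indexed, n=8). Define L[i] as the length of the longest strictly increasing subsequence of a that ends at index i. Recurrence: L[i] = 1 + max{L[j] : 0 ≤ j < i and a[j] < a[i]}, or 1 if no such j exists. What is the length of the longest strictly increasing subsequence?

   i    0    1    2    3    4    5    6    7
a[i]    3    5    7    9    3    1   11    1
L[i]    1    2    3    4    1    1    5    1

5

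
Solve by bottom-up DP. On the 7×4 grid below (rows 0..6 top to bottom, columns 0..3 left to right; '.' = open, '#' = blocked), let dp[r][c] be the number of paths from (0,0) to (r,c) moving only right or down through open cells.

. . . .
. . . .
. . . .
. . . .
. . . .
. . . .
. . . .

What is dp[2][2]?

r\c   0   1   2   3
  0   1   1   1   1
  1   1   2   3   4
  2   1   3   6  10
  3   1   4  10  20
  4   1   5  15  35
  5   1   6  21  56
  6   1   7  28  84

6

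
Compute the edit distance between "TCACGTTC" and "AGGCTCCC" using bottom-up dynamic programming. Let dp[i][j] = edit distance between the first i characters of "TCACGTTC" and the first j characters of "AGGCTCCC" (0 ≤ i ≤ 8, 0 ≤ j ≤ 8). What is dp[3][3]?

3

   ''  A  G  G  C  T  C  C  C
''  0  1  2  3  4  5  6  7  8
 T  1  1  2  3  4  4  5  6  7
 C  2  2  2  3  3  4  4  5  6
 A  3  2  3  3  4  4  5  5  6
 C  4  3  3  4  3  4  4  5  5
 G  5  4  3  3  4  4  5  5  6
 T  6  5  4  4  4  4  5  6  6
 T  7  6  5  5  5  4  5  6  7
 C  8  7  6  6  5  5  4  5  6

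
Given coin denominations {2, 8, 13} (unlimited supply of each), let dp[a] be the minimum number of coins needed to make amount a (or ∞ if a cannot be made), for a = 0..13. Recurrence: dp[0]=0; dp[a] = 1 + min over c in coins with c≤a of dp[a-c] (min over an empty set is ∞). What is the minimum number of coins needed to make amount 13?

1

 a  0  1  2  3  4  5  6  7  8  9 10 11 12 13
dp  0  -  1  -  2  -  3  -  1  -  2  -  3  1
(- denotes ∞ / unreachable)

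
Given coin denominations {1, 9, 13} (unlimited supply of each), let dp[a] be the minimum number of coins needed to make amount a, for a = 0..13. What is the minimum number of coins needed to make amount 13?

1

 a  0  1  2  3  4  5  6  7  8  9 10 11 12 13
dp  0  1  2  3  4  5  6  7  8  1  2  3  4  1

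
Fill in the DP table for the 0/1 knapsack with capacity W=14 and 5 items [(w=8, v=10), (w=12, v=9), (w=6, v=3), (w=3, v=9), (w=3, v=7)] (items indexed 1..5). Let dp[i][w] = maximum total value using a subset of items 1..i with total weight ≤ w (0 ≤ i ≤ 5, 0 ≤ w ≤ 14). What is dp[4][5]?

9

i\w   0   1   2   3   4   5   6   7   8   9  10  11  12  13  14
  0   0   0   0   0   0   0   0   0   0   0   0   0   0   0   0
  1   0   0   0   0   0   0   0   0  10  10  10  10  10  10  10
  2   0   0   0   0   0   0   0   0  10  10  10  10  10  10  10
  3   0   0   0   0   0   0   3   3  10  10  10  10  10  10  13
  4   0   0   0   9   9   9   9   9  10  12  12  19  19  19  19
  5   0   0   0   9   9   9  16  16  16  16  16  19  19  19  26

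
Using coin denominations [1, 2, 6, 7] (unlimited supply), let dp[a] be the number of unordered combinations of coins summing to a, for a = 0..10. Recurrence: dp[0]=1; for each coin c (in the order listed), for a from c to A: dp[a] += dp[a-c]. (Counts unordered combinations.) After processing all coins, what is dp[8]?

8

after  coin     0     1     2     3     4     5     6     7     8     9    10
          1     1     1     1     1     1     1     1     1     1     1     1
          2     1     1     2     2     3     3     4     4     5     5     6
          6     1     1     2     2     3     3     5     5     7     7     9
          7     1     1     2     2     3     3     5     6     8     9    11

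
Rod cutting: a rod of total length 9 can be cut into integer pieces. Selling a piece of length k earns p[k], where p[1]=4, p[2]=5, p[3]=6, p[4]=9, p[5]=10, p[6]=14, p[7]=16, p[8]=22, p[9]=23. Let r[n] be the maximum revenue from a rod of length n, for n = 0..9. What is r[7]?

   n    0    1    2    3    4    5    6    7    8    9
r[n]    0    4    8   12   16   20   24   28   32   36

28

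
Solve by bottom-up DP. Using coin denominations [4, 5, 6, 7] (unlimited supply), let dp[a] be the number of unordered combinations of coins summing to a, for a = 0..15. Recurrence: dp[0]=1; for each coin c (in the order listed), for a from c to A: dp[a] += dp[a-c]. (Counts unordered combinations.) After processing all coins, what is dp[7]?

after  coin     0     1     2     3     4     5     6     7     8     9    10    11    12    13    14    15
          4     1     0     0     0     1     0     0     0     1     0     0     0     1     0     0     0
          5     1     0     0     0     1     1     0     0     1     1     1     0     1     1     1     1
          6     1     0     0     0     1     1     1     0     1     1     2     1     2     1     2     2
          7     1     0     0     0     1     1     1     1     1     1     2     2     3     2     3     3

1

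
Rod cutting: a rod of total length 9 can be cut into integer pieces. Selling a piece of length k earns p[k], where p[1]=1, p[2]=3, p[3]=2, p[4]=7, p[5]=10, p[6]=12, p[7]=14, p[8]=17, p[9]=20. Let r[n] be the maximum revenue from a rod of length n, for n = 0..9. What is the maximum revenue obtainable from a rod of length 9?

   n    0    1    2    3    4    5    6    7    8    9
r[n]    0    1    3    4    7   10   12   14   17   20

20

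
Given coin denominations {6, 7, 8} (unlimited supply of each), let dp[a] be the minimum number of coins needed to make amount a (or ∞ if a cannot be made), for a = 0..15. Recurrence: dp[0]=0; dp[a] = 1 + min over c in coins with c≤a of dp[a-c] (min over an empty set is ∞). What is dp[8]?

 a  0  1  2  3  4  5  6  7  8  9 10 11 12 13 14 15
dp  0  -  -  -  -  -  1  1  1  -  -  -  2  2  2  2
(- denotes ∞ / unreachable)

1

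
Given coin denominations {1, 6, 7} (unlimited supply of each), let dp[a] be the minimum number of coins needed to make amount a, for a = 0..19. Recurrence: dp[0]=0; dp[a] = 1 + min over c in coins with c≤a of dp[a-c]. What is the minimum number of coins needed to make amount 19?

3

 a  0  1  2  3  4  5  6  7  8  9 10 11 12 13 14 15 16 17 18 19
dp  0  1  2  3  4  5  1  1  2  3  4  5  2  2  2  3  4  5  3  3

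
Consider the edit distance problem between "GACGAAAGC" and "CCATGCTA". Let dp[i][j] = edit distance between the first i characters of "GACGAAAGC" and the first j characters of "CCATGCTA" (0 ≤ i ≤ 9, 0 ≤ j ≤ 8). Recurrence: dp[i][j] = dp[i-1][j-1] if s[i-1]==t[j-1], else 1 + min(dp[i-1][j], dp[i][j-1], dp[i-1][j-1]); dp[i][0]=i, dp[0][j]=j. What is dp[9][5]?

   ''  C  C  A  T  G  C  T  A
''  0  1  2  3  4  5  6  7  8
 G  1  1  2  3  4  4  5  6  7
 A  2  2  2  2  3  4  5  6  6
 C  3  2  2  3  3  4  4  5  6
 G  4  3  3  3  4  3  4  5  6
 A  5  4  4  3  4  4  4  5  5
 A  6  5  5  4  4  5  5  5  5
 A  7  6  6  5  5  5  6  6  5
 G  8  7  7  6  6  5  6  7  6
 C  9  8  7  7  7  6  5  6  7

6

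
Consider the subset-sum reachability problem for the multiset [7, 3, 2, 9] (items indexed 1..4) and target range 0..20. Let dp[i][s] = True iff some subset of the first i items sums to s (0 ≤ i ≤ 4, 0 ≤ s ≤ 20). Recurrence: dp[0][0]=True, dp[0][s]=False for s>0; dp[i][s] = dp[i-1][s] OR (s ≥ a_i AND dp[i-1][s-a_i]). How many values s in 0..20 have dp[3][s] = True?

i\s   0   1   2   3   4   5   6   7   8   9  10  11  12  13  14  15  16  17  18  19  20
  0   T   F   F   F   F   F   F   F   F   F   F   F   F   F   F   F   F   F   F   F   F
  1   T   F   F   F   F   F   F   T   F   F   F   F   F   F   F   F   F   F   F   F   F
  2   T   F   F   T   F   F   F   T   F   F   T   F   F   F   F   F   F   F   F   F   F
  3   T   F   T   T   F   T   F   T   F   T   T   F   T   F   F   F   F   F   F   F   F
  4   T   F   T   T   F   T   F   T   F   T   T   T   T   F   T   F   T   F   T   T   F

8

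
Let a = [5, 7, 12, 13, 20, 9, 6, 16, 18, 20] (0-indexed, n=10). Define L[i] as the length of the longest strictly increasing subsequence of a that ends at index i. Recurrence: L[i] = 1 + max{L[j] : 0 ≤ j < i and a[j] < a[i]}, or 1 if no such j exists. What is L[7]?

5

   i    0    1    2    3    4    5    6    7    8    9
a[i]    5    7   12   13   20    9    6   16   18   20
L[i]    1    2    3    4    5    3    2    5    6    7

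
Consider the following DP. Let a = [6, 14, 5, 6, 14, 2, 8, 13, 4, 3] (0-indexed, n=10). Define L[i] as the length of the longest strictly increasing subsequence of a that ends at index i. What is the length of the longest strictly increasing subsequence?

   i    0    1    2    3    4    5    6    7    8    9
a[i]    6   14    5    6   14    2    8   13    4    3
L[i]    1    2    1    2    3    1    3    4    2    2

4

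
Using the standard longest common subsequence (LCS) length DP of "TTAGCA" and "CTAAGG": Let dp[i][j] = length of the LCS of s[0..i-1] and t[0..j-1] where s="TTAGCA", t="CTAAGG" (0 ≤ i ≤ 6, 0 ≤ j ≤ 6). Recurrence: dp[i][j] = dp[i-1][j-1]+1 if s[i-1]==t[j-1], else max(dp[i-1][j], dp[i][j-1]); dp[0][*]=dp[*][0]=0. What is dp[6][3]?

   ''  C  T  A  A  G  G
''  0  0  0  0  0  0  0
 T  0  0  1  1  1  1  1
 T  0  0  1  1  1  1  1
 A  0  0  1  2  2  2  2
 G  0  0  1  2  2  3  3
 C  0  1  1  2  2  3  3
 A  0  1  1  2  3  3  3

2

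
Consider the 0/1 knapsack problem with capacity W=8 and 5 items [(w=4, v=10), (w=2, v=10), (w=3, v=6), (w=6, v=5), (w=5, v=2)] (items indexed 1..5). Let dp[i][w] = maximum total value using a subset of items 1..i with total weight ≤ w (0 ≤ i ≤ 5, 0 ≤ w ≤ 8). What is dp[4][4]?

i\w   0   1   2   3   4   5   6   7   8
  0   0   0   0   0   0   0   0   0   0
  1   0   0   0   0  10  10  10  10  10
  2   0   0  10  10  10  10  20  20  20
  3   0   0  10  10  10  16  20  20  20
  4   0   0  10  10  10  16  20  20  20
  5   0   0  10  10  10  16  20  20  20

10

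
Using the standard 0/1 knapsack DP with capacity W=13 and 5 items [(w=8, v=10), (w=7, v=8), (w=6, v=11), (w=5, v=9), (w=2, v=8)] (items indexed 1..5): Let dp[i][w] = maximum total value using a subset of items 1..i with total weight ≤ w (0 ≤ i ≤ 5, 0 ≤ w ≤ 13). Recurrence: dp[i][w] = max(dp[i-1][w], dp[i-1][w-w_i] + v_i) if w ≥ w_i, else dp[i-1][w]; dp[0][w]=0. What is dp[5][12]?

20

i\w   0   1   2   3   4   5   6   7   8   9  10  11  12  13
  0   0   0   0   0   0   0   0   0   0   0   0   0   0   0
  1   0   0   0   0   0   0   0   0  10  10  10  10  10  10
  2   0   0   0   0   0   0   0   8  10  10  10  10  10  10
  3   0   0   0   0   0   0  11  11  11  11  11  11  11  19
  4   0   0   0   0   0   9  11  11  11  11  11  20  20  20
  5   0   0   8   8   8   9  11  17  19  19  19  20  20  28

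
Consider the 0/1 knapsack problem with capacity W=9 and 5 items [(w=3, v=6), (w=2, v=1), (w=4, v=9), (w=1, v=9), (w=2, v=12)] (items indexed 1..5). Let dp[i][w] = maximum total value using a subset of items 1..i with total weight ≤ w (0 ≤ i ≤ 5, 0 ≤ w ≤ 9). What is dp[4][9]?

i\w   0   1   2   3   4   5   6   7   8   9
  0   0   0   0   0   0   0   0   0   0   0
  1   0   0   0   6   6   6   6   6   6   6
  2   0   0   1   6   6   7   7   7   7   7
  3   0   0   1   6   9   9  10  15  15  16
  4   0   9   9  10  15  18  18  19  24  24
  5   0   9  12  21  21  22  27  30  30  31

24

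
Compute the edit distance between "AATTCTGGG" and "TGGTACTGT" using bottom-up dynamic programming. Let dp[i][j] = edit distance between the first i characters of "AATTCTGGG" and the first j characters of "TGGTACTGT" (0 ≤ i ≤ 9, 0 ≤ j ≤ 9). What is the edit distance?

   ''  T  G  G  T  A  C  T  G  T
''  0  1  2  3  4  5  6  7  8  9
 A  1  1  2  3  4  4  5  6  7  8
 A  2  2  2  3  4  4  5  6  7  8
 T  3  2  3  3  3  4  5  5  6  7
 T  4  3  3  4  3  4  5  5  6  6
 C  5  4  4  4  4  4  4  5  6  7
 T  6  5  5  5  4  5  5  4  5  6
 G  7  6  5  5  5  5  6  5  4  5
 G  8  7  6  5  6  6  6  6  5  5
 G  9  8  7  6  6  7  7  7  6  6

6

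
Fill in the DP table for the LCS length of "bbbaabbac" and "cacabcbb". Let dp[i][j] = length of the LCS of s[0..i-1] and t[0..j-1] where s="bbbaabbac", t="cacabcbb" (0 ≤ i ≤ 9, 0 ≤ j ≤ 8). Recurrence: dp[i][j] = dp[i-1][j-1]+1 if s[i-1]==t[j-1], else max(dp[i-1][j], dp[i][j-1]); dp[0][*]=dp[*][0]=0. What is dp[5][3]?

   ''  c  a  c  a  b  c  b  b
''  0  0  0  0  0  0  0  0  0
 b  0  0  0  0  0  1  1  1  1
 b  0  0  0  0  0  1  1  2  2
 b  0  0  0  0  0  1  1  2  3
 a  0  0  1  1  1  1  1  2  3
 a  0  0  1  1  2  2  2  2  3
 b  0  0  1  1  2  3  3  3  3
 b  0  0  1  1  2  3  3  4  4
 a  0  0  1  1  2  3  3  4  4
 c  0  1  1  2  2  3  4  4  4

1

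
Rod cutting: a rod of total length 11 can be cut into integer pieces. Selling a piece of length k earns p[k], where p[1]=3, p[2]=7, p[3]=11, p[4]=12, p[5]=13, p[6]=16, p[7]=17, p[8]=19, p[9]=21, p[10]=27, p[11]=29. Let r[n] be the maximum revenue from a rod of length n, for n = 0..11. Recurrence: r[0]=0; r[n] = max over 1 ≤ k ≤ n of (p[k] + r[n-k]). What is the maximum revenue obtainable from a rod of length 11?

40

   n    0    1    2    3    4    5    6    7    8    9   10   11
r[n]    0    3    7   11   14   18   22   25   29   33   36   40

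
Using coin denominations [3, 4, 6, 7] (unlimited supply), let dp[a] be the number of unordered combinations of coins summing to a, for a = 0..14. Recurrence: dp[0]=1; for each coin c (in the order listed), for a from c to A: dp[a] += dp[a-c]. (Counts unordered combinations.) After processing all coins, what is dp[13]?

4

after  coin     0     1     2     3     4     5     6     7     8     9    10    11    12    13    14
          3     1     0     0     1     0     0     1     0     0     1     0     0     1     0     0
          4     1     0     0     1     1     0     1     1     1     1     1     1     2     1     1
          6     1     0     0     1     1     0     2     1     1     2     2     1     4     2     2
          7     1     0     0     1     1     0     2     2     1     2     3     2     4     4     4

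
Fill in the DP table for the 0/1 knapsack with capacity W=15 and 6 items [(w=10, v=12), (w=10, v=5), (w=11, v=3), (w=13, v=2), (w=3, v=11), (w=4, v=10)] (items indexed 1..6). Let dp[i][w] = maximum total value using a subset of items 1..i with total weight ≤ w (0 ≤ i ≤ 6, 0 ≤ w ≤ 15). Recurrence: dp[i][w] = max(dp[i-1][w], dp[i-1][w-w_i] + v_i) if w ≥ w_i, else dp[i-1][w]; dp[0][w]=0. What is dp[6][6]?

11

i\w   0   1   2   3   4   5   6   7   8   9  10  11  12  13  14  15
  0   0   0   0   0   0   0   0   0   0   0   0   0   0   0   0   0
  1   0   0   0   0   0   0   0   0   0   0  12  12  12  12  12  12
  2   0   0   0   0   0   0   0   0   0   0  12  12  12  12  12  12
  3   0   0   0   0   0   0   0   0   0   0  12  12  12  12  12  12
  4   0   0   0   0   0   0   0   0   0   0  12  12  12  12  12  12
  5   0   0   0  11  11  11  11  11  11  11  12  12  12  23  23  23
  6   0   0   0  11  11  11  11  21  21  21  21  21  21  23  23  23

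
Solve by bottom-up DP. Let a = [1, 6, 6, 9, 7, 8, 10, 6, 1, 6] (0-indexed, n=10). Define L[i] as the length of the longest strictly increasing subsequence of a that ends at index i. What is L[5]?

4

   i    0    1    2    3    4    5    6    7    8    9
a[i]    1    6    6    9    7    8   10    6    1    6
L[i]    1    2    2    3    3    4    5    2    1    2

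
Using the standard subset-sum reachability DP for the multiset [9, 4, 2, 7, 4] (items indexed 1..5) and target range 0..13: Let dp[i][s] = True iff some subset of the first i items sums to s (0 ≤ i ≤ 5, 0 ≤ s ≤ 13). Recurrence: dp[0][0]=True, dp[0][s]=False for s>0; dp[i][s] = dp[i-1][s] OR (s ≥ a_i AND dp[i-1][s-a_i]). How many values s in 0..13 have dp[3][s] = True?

i\s   0   1   2   3   4   5   6   7   8   9  10  11  12  13
  0   T   F   F   F   F   F   F   F   F   F   F   F   F   F
  1   T   F   F   F   F   F   F   F   F   T   F   F   F   F
  2   T   F   F   F   T   F   F   F   F   T   F   F   F   T
  3   T   F   T   F   T   F   T   F   F   T   F   T   F   T
  4   T   F   T   F   T   F   T   T   F   T   F   T   F   T
  5   T   F   T   F   T   F   T   T   T   T   T   T   F   T

7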